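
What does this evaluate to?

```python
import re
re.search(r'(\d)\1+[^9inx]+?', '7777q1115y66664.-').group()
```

A backreference is literal: `\1` must see the identical characters the first group matched.
The match spans [0:5] → '7777q'.

'7777q'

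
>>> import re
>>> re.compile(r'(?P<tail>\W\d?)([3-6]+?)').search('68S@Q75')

Pattern: a non-word character, then optionally a digit (captured as 'tail'); then one or more of a character in [3-6] (lazy) (captured).
Here the pattern never matches, so the call returns None.

None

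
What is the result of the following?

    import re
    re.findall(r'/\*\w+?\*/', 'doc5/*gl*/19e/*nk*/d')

Walking the string: at [4:10] → '/*gl*/'; at [13:19] → '/*nk*/'.
Since nothing is captured, `findall` lists the 2 matched substrings directly.

['/*gl*/', '/*nk*/']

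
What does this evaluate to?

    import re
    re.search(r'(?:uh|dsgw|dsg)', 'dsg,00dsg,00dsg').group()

'dsg'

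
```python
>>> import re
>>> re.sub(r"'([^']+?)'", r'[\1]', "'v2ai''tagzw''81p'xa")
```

'[v2ai][tagzw][81p]xa'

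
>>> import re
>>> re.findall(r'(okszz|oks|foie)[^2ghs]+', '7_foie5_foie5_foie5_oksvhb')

Walking the string: at [2:22] match 'foie5_foie5_foie5_ok', group 1 = 'foie'.
One capturing group, so `findall` returns just the captured substring from the one match — 1 in all.

['foie']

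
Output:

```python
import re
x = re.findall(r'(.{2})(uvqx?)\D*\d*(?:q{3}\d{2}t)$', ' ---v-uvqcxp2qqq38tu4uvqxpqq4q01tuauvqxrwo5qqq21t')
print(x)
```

The pattern matches exactly 2 of any character (captured); then the literal 'uvq', then optionally the literal 'x' (captured); then zero or more of a non-digit, then zero or more of a digit; then exactly 3 of the literal 'q', then exactly 2 of a digit, then a literal 't' (non-capturing group); then anchored at the end.
Matches: at [33:49] match 'uauvqxrwo5qqq21t', groups = ('ua', 'uvqx').
With 2 capturing groups, `findall` returns a 2-tuple per match.

[('ua', 'uvqx')]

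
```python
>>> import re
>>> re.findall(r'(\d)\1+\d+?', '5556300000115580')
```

`\1` has to match the exact text group 1 already captured.
Scanning left to right: at [0:4] match '5556', group 1 = '5'; at [5:11] match '000001', group 1 = '0'; at [12:15] match '558', group 1 = '5'.
`findall` collects group 1 from each match (3 total).

['5', '0', '5']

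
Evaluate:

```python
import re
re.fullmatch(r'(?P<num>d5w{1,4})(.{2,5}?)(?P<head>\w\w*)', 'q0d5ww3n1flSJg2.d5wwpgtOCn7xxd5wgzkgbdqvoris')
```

Pattern: the literal 'd5', then 1 to 4 of the literal 'w' (captured as 'num'); then 2 to 5 of any character (lazy) (captured); then a word character, then zero or more of a word character (captured as 'head').
For `fullmatch`, every character of the input must be accounted for by the pattern.
Here the pattern can't cover the whole string, so the call returns None.

None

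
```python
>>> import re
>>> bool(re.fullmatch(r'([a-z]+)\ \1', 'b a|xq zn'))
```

For `fullmatch`, every character of the input must be accounted for by the pattern.
Here the string isn't matched end-to-end, so the call returns None, and `bool(None)` is False.

False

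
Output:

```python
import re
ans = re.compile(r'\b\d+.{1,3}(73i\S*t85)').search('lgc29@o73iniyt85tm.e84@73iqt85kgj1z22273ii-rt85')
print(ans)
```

None

Pattern: a word boundary (`\b`, zero-width); then one or more of a digit, then 1 to 3 of any character; then the literal '73i', then zero or more of a non-whitespace character, then the literal 't85' (captured).
Here the pattern never matches, so the call returns None.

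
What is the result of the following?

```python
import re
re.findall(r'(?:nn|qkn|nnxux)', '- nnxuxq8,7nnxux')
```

Alternation isn't longest-match — the leftmost alternative that fits at this position is chosen.
Since nothing is captured, `findall` lists the 2 matched substrings directly.

['nn', 'nn']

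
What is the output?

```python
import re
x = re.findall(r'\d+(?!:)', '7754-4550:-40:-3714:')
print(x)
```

['7754', '455', '4', '371']

The negative lookaround is zero-width — it rules out positions where the adjacent text would match, without consuming anything.
Matches: at [0:4] → '7754'; at [5:8] → '455'; at [11:12] → '4'; at [15:18] → '371'.
Since nothing is captured, `findall` lists the 4 matched substrings directly.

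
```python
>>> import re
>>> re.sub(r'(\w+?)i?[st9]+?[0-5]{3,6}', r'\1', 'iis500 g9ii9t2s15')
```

Because the quantifier is non-greedy, it stops expanding at the earliest point where the rest of the pattern can succeed.
Each match is replaced using the text its own group 1 captured.

'i g9ii9t2s15'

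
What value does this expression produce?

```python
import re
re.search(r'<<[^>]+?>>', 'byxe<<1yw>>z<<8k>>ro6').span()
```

(4, 11)

The match spans [4:11] → '<<1yw>>'.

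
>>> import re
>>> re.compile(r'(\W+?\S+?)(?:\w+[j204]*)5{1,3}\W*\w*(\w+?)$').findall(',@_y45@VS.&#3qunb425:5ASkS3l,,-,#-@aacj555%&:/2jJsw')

The pattern matches one or more of a non-word character (lazy), then one or more of a non-whitespace character (lazy) (captured); then one or more of a word character, then zero or more of one of [j204] (non-capturing group); then 1 to 3 of the literal '5', then zero or more of a non-word character, then zero or more of a word character; then one or more of a word character (lazy) (captured); then anchored at the end.
Because the quantifier is non-greedy, it stops expanding at the earliest point where the rest of the pattern can succeed.
Matches: at [0:51] match ',@_y45@VS.&#3qunb425:5ASkS3l,,-,#-@aacj555%&:/2jJsw', groups = (',@_y45@VS.&#3qunb425:5ASkS3l,,-,#-@', 'w').
2 groups means the one result is a tuple of 2 captured strings — 1 here.

[(',@_y45@VS.&#3qunb425:5ASkS3l,,-,#-@', 'w')]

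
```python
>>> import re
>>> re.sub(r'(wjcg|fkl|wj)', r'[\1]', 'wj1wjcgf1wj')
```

`|` is ordered: at each position the engine commits to the first alternative that works.
The replacement refers to a captured group, so each match is rewritten using its own captured text.

'[wj]1[wjcg]f1[wj]'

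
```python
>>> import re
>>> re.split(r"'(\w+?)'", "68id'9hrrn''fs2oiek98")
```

['68id', '9hrrn', "'fs2oiek98"]

Matches to split on: at [4:11] → "'9hrrn'".
The group in the pattern means `split` returns the separators' captures alongside the pieces.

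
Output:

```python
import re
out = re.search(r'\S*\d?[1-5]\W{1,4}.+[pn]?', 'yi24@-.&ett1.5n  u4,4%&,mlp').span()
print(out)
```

(0, 27)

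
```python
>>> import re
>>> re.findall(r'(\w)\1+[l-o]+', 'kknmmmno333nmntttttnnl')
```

['k', '3', 't']

After group 1 captures some text, `\1` only succeeds where that same text appears again.
`findall` collects group 1 from each match (3 total).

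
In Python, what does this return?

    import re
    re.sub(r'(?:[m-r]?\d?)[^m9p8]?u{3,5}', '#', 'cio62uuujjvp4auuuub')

'ci#jjv#b'

This matches optionally a character in [m-r], then optionally a digit (non-capturing group); then optionally any character except [m9p8], then 3 to 5 of a literal 'u'.
Matches: at [2:8] → 'o62uuu'; at [11:18] → 'p4auuuu'.
Each match is replaced by '#'.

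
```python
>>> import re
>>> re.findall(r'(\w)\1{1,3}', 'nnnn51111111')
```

After group 1 captures some text, `\1` only succeeds where that same text appears again.
Because there's exactly one group, `findall` drops the full match and keeps group 1 from each hit.

['n', '1', '1']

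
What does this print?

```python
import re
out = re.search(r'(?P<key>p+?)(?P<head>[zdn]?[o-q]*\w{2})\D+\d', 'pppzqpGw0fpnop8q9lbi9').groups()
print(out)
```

('p', 'ppzq')

Pattern: one or more of a literal 'p' (lazy) (captured as 'key'); then optionally one of [zdn], then zero or more of a character in [o-q], then exactly 2 of a word character (captured as 'head'); then one or more of a non-digit, then a digit.
`re.search` tries every starting position until one works.
The match spans [0:9] → 'pppzqpGw0'.
Captured: group 1 = 'p', group 2 = 'ppzq'.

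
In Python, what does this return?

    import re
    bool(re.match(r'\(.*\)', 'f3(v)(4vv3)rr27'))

False

`re.match` only tries the pattern at the start of the string.
Here the string doesn't start with a match, so the call returns None, and `bool(None)` is False.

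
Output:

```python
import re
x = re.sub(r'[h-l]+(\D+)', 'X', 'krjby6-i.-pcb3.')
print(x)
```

X6-X3.

The pattern matches one or more of a character in [h-l]; then one or more of a non-digit (captured).
Matches: at [0:5] → 'krjby'; at [7:13] → 'i.-pcb'.
Each match is replaced by 'X'.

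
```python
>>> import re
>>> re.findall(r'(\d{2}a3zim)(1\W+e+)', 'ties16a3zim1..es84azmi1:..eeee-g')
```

The pattern matches exactly 2 of a digit, then the literal 'a3', then the literal 'zim' (captured); then the literal '1', then one or more of a non-word character, then one or more of a literal 'e' (captured).
Matches: at [4:15] match '16a3zim1..e', groups = ('16a3zim', '1..e').
Multiple groups make `findall` return tuples — one 2-tuple for the one match.

[('16a3zim', '1..e')]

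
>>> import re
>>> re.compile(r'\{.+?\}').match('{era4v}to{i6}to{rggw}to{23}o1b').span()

(0, 7)

Because the quantifier is non-greedy, it stops expanding at the earliest point where the rest of the pattern can succeed.
`re.match` won't scan ahead — the pattern has to work from the very first character.
The match spans [0:7] → '{era4v}'.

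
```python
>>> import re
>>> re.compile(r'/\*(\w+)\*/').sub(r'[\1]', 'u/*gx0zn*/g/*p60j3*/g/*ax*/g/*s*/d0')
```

'u[gx0zn]g[p60j3]g[ax]g[s]d0'

Matches: at [1:10] → '/*gx0zn*/'; at [11:20] → '/*p60j3*/'; at [21:27] → '/*ax*/'; at [28:33] → '/*s*/'.
`\1` in the replacement pulls in group 1's text for each match.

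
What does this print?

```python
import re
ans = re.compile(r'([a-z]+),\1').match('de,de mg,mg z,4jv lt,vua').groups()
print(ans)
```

('de',)

The match spans [0:5] → 'de,de'.
Captured: group 1 = 'de'.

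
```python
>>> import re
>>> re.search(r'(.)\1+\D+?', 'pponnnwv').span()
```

The backreference `\1` re-matches whatever the first group consumed, character for character.
`search` walks the string left to right and returns the first match it finds.
The match spans [0:3] → 'ppo'.
Captured: group 1 = 'p'.

(0, 3)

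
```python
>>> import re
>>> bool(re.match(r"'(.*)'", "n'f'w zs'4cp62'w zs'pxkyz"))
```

`match` is anchored at position 0; if the pattern doesn't fit there, it returns None.
Here position 0 doesn't satisfy it, so the call returns None, and `bool(None)` is False.

False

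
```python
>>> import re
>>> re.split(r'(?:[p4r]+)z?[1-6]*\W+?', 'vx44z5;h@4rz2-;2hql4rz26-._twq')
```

The pattern matches one or more of one of [p4r] (non-capturing group); then optionally the literal 'z', then zero or more of a character in [1-6], then one or more of a non-word character (lazy).
Matches to split on: at [2:7] → '44z5;'; at [9:14] → '4rz2-'; at [19:25] → '4rz26-'.
Each match becomes a cut point; 4 segments remain.

['vx', 'h@', ';2hql', '._twq']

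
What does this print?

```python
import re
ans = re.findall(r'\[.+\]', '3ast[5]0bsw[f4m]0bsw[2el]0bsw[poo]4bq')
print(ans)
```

['[5]0bsw[f4m]0bsw[2el]0bsw[poo]']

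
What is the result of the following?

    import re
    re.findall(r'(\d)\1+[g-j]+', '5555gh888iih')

['5', '8']

A backreference is literal: `\1` must see the identical characters the first group matched.
Scanning left to right: at [0:6] match '5555gh', group 1 = '5'; at [6:12] match '888iih', group 1 = '8'.
`findall` collects group 1 from each match (2 total).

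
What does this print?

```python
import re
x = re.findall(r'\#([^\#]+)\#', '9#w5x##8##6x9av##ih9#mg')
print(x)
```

One capturing group, so `findall` returns just the captured substring from each match — 4 in all.

['w5x', '8', '6x9av', 'ih9']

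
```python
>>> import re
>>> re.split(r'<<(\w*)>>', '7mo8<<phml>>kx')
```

['7mo8', 'phml', 'kx']

Matches to split on: at [4:12] → '<<phml>>'.
`re.split` interleaves the captured-group text with the surrounding fragments.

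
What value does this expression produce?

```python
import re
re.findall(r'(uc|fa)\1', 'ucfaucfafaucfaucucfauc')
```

A backreference is literal: `\1` must see the identical characters the first group matched.
Walking the string: at [6:10] match 'fafa', group 1 = 'fa'; at [14:18] match 'ucuc', group 1 = 'uc'.
One capturing group, so `findall` returns just the captured substring from each match — 2 in all.

['fa', 'uc']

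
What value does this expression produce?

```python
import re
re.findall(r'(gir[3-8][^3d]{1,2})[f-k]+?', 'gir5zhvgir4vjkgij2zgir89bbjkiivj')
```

['gir5z', 'gir4vj']

Pattern: the literal 'gir', then a character in [3-8], then 1 to 2 of any character except [3d] (captured); then one or more of a character in [f-k] (lazy).
Matches: at [0:6] match 'gir5zh', group 1 = 'gir5z'; at [7:14] match 'gir4vjk', group 1 = 'gir4vj'.
`findall` collects group 1 from each match (2 total).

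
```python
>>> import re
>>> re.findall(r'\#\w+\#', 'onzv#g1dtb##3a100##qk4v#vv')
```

['#g1dtb#', '#3a100#', '#qk4v#']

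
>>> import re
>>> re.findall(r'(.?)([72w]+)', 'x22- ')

[('x', '22')]

The pattern matches optionally any character (captured); then one or more of one of [72w] (captured).
Scanning left to right: at [0:3] match 'x22', groups = ('x', '22').
Multiple groups make `findall` return tuples — one 2-tuple for the one match.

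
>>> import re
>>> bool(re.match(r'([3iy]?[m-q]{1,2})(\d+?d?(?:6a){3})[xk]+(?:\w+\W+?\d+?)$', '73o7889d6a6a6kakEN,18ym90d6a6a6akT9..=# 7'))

False

The pattern matches optionally one of [3iy], then 1 to 2 of a character in [m-q] (captured); then one or more of a digit (lazy), then optionally the literal 'd', then the literal '6a' repeated 3 times (captured); then one or more of one of [xk]; then one or more of a word character, then one or more of a non-word character (lazy), then one or more of a digit (lazy) (non-capturing group); then anchored at the end.
`re.match` only tries the pattern at the start of the string.
Here position 0 doesn't satisfy it, so the call returns None, and `bool(None)` is False.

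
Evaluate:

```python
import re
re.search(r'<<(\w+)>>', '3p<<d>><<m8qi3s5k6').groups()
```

The match spans [2:7] → '<<d>>'.
Captured: group 1 = 'd'.

('d',)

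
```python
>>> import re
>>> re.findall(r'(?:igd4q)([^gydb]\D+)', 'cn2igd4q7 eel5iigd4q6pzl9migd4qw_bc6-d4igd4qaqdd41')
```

The pattern matches the literal 'igd', then the literal '4q' (non-capturing group); then any character except [gydb], then one or more of a non-digit (captured).
Matches: at [3:13] match 'igd4q7 eel', group 1 = '7 eel'; at [15:24] match 'igd4q6pzl', group 1 = '6pzl'; at [26:35] match 'igd4qw_bc', group 1 = 'w_bc'; at [39:48] match 'igd4qaqdd', group 1 = 'aqdd'.
With a single group, `findall` returns only what that group captured — 4 items.

['7 eel', '6pzl', 'w_bc', 'aqdd']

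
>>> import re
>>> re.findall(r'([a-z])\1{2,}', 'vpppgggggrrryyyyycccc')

['p', 'g', 'r', 'y', 'c']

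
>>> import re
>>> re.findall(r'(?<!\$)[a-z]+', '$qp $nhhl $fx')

A negative assertion filters positions out without eating any characters.
Since nothing is captured, `findall` lists the 3 matched substrings directly.

['p', 'hhl', 'x']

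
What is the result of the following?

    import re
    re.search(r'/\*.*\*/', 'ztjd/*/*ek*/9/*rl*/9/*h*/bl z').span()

(4, 25)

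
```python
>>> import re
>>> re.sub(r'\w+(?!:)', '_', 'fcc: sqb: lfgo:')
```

'_c: _b: _o:'

`(?!…)`/`(?<!…)` only lets a position through if the neighbouring text does NOT match; no characters are consumed.
`sub` substitutes '_' at each match site.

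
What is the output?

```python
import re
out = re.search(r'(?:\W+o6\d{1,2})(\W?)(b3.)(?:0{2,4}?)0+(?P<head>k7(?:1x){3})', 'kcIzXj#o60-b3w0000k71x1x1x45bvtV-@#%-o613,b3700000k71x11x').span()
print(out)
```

(6, 26)

The match spans [6:26] → '#o60-b3w0000k71x1x1x'.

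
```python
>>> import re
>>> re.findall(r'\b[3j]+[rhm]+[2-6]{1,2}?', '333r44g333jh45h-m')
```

Pattern: a word boundary (`\b`, zero-width); then one or more of one of [3j]; then one or more of one of [rhm], then 1 to 2 of a character in [2-6] (lazy).
A `+?`/`*?`/`{m,n}?` starts at its minimum and grows only as far as needed for what follows to match.
Walking the string: at [0:5] → '333r4'.
No capturing groups, so `findall` returns the 1 full match string.

['333r4']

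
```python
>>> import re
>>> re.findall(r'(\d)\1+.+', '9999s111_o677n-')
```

['9']

`\1` is not a pattern — it's the concrete string captured by group 1, re-applied verbatim.
Because there's exactly one group, `findall` drops the full match and keeps group 1 from the one hit.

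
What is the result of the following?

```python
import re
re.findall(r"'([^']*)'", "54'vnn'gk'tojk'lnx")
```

['vnn', 'tojk']

`findall` collects group 1 from each match (2 total).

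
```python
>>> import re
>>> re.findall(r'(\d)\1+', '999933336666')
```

['9', '3', '6']

`\1` has to match the exact text group 1 already captured.
Walking the string: at [0:4] match '9999', group 1 = '9'; at [4:8] match '3333', group 1 = '3'; at [8:12] match '6666', group 1 = '6'.
With a single group, `findall` returns only what that group captured — 3 items.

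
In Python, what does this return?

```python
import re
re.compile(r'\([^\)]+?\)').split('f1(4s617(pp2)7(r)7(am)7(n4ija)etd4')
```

Splitting on the pattern gives 5 pieces.

['f1', '7', '7', '7', 'etd4']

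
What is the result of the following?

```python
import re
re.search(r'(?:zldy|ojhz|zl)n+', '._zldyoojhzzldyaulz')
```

Unlike `match`, `search` isn't anchored — it looks for the pattern anywhere in the string.
Here the pattern never matches, so the call returns None.

None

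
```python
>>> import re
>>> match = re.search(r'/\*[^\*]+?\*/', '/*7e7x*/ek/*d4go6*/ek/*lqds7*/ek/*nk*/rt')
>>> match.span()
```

The match spans [0:8] → '/*7e7x*/'.

(0, 8)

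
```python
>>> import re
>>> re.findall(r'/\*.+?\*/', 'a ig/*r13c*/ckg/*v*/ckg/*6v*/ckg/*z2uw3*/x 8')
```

['/*r13c*/', '/*v*/', '/*6v*/', '/*z2uw3*/']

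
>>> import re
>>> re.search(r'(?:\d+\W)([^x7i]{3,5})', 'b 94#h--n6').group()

The match spans [2:10] → '94#h--n6'.

'94#h--n6'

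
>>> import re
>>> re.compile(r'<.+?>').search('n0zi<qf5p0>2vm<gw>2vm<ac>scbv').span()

(4, 11)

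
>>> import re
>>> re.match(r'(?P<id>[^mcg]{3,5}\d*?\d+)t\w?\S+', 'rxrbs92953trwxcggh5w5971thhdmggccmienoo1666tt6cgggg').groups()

The pattern matches 3 to 5 of any character except [mcg], then zero or more of a digit (lazy), then one or more of a digit (captured as 'id'); then the literal 't', then optionally a word character, then one or more of a non-whitespace character.
`match` is anchored at position 0; if the pattern doesn't fit there, it returns None.
The match spans [0:51] → 'rxrbs92953trwxcggh5w5971thhdmggccmienoo1666tt6cgggg'.
Captured: group 1 = 'rxrbs92953'.

('rxrbs92953',)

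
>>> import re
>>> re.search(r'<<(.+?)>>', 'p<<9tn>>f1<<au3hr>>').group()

A `+?`/`*?`/`{m,n}?` starts at its minimum and grows only as far as needed for what follows to match.
Unlike `match`, `search` isn't anchored — it looks for the pattern anywhere in the string.
The match spans [1:8] → '<<9tn>>'.
Captured: group 1 = '9tn'.

'<<9tn>>'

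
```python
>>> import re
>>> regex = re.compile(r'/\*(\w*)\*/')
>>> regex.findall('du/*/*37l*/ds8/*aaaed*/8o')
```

['37l', 'aaaed']

Walking the string: at [4:11] match '/*37l*/', group 1 = '37l'; at [14:23] match '/*aaaed*/', group 1 = 'aaaed'.
Because there's exactly one group, `findall` drops the full match and keeps group 1 from each hit.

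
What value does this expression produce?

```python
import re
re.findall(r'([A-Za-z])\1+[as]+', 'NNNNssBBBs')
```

['N', 'B']

The backreference `\1` re-matches whatever the first group consumed, character for character.
Matches: at [0:6] match 'NNNNss', group 1 = 'N'; at [6:10] match 'BBBs', group 1 = 'B'.
`findall` collects group 1 from each match (2 total).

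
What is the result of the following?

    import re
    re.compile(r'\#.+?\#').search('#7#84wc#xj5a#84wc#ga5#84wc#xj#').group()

With the lazy modifier that quantifier settles for the fewest repetitions that let the rest of the pattern succeed (the atoms after it are unaffected and can still be greedy).
The match spans [0:3] → '#7#'.

'#7#'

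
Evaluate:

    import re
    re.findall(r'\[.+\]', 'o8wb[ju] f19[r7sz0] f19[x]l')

Scanning left to right: at [4:26] → '[ju] f19[r7sz0] f19[x]'.
With no groups in the pattern, `findall` gives back each whole match — 1 here.

['[ju] f19[r7sz0] f19[x]']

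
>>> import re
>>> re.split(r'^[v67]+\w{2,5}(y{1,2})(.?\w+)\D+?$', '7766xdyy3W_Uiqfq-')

['', 'y', '3W_Uiqfq', '']

The group in the pattern means `split` returns the separators' captures alongside the pieces.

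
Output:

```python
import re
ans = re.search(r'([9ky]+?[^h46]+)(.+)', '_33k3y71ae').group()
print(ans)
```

k3y71ae

The pattern matches one or more of one of [9ky] (lazy), then one or more of any character except [h46] (captured); then one or more of any character (captured).
The match spans [3:10] → 'k3y71ae'.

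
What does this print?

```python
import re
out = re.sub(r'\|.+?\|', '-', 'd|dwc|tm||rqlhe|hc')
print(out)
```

d-tm-hc

Matches: at [1:6] → '|dwc|'; at [8:16] → '||rqlhe|'.
`sub` substitutes '-' at each match site.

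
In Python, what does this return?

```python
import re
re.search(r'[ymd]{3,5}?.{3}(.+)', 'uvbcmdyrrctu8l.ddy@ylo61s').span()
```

(4, 25)

This matches 3 to 5 of one of [ymd] (lazy), then exactly 3 of any character; then one or more of any character (captured).
`re.search` scans for the first position where the pattern succeeds.
The match spans [4:25] → 'mdyrrctu8l.ddy@ylo61s'.
Captured: group 1 = 'tu8l.ddy@ylo61s'.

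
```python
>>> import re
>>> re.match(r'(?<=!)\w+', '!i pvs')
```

None

Lookahead/lookbehind check context without consuming it, so the matched span excludes the asserted characters.
`re.match` won't scan ahead — the pattern has to work from the very first character.
Here the pattern fails at index 0, so the call returns None.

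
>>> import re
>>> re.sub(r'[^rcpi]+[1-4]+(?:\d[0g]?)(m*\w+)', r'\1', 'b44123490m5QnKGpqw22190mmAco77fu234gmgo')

'm5QnKGpqw22190mmAco77fu234gmgo'

The pattern matches one or more of any character except [rcpi]; then one or more of a character in [1-4]; then a digit, then optionally one of [0g] (non-capturing group); then zero or more of a literal 'm', then one or more of a word character (captured).
`\1` in the replacement pulls in group 1's text for each match.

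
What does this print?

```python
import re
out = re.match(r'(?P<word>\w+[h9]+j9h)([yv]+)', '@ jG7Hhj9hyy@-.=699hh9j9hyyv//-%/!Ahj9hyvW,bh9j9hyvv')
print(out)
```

None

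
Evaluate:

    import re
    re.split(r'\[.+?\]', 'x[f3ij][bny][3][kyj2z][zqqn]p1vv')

The `?` after the quantifier makes it lazy — it takes as little as possible before letting the rest of the pattern try.
`split` removes every match and returns the 6 fragments in between.

['x', '', '', '', '', 'p1vv']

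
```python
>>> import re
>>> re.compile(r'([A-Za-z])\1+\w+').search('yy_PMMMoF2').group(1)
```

'y'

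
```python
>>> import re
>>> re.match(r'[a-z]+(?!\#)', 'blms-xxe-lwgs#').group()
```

The negative lookahead/lookbehind blocks any match where the forbidden context is present.
`re.match` only tries the pattern at the start of the string.
The match spans [0:4] → 'blms'.

'blms'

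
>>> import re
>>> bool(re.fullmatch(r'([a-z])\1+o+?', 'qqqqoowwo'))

`re.fullmatch` is like wrapping the pattern in `^…$` (in single-line mode).
Here there's no way to consume every character, so the call returns None, and `bool(None)` is False.

False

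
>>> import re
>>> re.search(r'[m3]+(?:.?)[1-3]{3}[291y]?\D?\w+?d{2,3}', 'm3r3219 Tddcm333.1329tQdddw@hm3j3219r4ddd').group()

'm3r3219 Tdd'

The pattern matches one or more of one of [m3]; then optionally any character (non-capturing group); then exactly 3 of a character in [1-3], then optionally one of [291y], then optionally a non-digit; then one or more of a word character (lazy), then 2 to 3 of the literal 'd'.
`re.search` scans for the first position where the pattern succeeds.
The match spans [0:11] → 'm3r3219 Tdd'.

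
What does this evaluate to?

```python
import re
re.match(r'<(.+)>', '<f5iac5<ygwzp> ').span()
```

(0, 14)

`re.match` only tries the pattern at the start of the string.
The match spans [0:14] → '<f5iac5<ygwzp>'.
Captured: group 1 = 'f5iac5<ygwzp'.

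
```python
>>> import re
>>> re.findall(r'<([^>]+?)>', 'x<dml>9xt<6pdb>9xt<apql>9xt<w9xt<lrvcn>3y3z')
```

['dml', '6pdb', 'apql', 'w9xt<lrvcn']

Walking the string: at [1:6] match '<dml>', group 1 = 'dml'; at [9:15] match '<6pdb>', group 1 = '6pdb'; at [18:24] match '<apql>', group 1 = 'apql'; at [27:39] match '<w9xt<lrvcn>', group 1 = 'w9xt<lrvcn'.
Because there's exactly one group, `findall` drops the full match and keeps group 1 from each hit.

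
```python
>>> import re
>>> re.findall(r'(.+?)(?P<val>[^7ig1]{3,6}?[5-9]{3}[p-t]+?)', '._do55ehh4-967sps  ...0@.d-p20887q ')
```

[('._do5', '5ehh4-967s'), ('ps  ...0@', '.d-p20887q')]

The pattern matches one or more of any character (lazy) (captured); then 3 to 6 of any character except [7ig1] (lazy), then exactly 3 of a character in [5-9], then one or more of a character in [p-t] (lazy) (captured as 'val').
Lazy quantifiers expand one character at a time until the remainder of the pattern can match.
Matches: at [0:15] match '._do55ehh4-967s', groups = ('._do5', '5ehh4-967s'); at [15:34] match 'ps  ...0@.d-p20887q', groups = ('ps  ...0@', '.d-p20887q').
With 2 capturing groups, `findall` returns a 2-tuple per match.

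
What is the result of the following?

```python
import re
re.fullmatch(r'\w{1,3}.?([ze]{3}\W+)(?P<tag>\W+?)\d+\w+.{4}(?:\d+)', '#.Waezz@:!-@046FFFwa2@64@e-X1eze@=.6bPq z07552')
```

None

Pattern: 1 to 3 of a word character; then optionally any character; then exactly 3 of one of [ze], then one or more of a non-word character (captured); then one or more of a non-word character (lazy) (captured as 'tag'); then one or more of a digit, then one or more of a word character, then exactly 4 of any character; then one or more of a digit (non-capturing group).
`fullmatch` succeeds only if the pattern covers the string from start to end.
Here there's no way to consume every character, so the call returns None.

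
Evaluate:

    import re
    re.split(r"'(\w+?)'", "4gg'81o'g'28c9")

['4gg', '81o', "g'28c9"]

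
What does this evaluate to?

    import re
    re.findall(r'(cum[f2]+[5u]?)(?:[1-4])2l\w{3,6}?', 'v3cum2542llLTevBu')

One capturing group, so `findall` returns just the captured substring from the one match — 1 in all.

['cum25']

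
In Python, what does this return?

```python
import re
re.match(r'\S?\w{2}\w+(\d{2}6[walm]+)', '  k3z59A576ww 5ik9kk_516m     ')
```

None

The pattern matches optionally a non-whitespace character, then exactly 2 of a word character, then one or more of a word character; then exactly 2 of a digit, then the literal '6', then one or more of one of [walm] (captured).
With `match`, the pattern is implicitly anchored at the beginning.
Here the pattern fails at index 0, so the call returns None.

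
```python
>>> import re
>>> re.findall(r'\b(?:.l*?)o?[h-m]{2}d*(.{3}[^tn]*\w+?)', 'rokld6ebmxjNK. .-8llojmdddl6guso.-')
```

The pattern matches a word boundary (`\b`, zero-width); then any character, then zero or more of a literal 'l' (lazy) (non-capturing group); then optionally a literal 'o', then exactly 2 of a character in [h-m], then zero or more of the literal 'd'; then exactly 3 of any character, then zero or more of any character except [tn], then one or more of a word character (lazy) (captured).
Because there's exactly one group, `findall` drops the full match and keeps group 1 from the one hit.

['6ebmxjNK. .-8llojmdddl6guso']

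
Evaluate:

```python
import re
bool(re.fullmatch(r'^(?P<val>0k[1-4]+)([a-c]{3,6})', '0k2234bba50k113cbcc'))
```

False

`fullmatch` succeeds only if the pattern covers the string from start to end.
Here there's no way to consume every character, so the call returns None, and `bool(None)` is False.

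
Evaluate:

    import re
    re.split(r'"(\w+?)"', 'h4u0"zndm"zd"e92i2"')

['h4u0', 'zndm', 'zd', 'e92i2', '']

Matches to split on: at [4:10] → '"zndm"'; at [12:19] → '"e92i2"'.
The group in the pattern means `split` returns the separators' captures alongside the pieces.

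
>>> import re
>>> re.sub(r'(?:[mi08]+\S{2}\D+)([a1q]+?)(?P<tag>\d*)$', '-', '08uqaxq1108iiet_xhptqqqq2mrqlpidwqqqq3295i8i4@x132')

'08uqaxq1108iiet_xhptqqqq2mrqlpidwqqqq3295-'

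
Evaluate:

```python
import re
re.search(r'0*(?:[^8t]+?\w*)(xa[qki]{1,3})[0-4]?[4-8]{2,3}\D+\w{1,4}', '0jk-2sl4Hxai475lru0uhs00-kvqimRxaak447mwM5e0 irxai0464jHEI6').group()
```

'0jk-2sl4Hxai475lru0uhs'

This matches zero or more of a literal '0'; then one or more of any character except [8t] (lazy), then zero or more of a word character (non-capturing group); then the literal 'xa', then 1 to 3 of one of [qki] (captured); then optionally a character in [0-4], then 2 to 3 of a character in [4-8], then one or more of a non-digit; then 1 to 4 of a word character.
The match spans [0:22] → '0jk-2sl4Hxai475lru0uhs'.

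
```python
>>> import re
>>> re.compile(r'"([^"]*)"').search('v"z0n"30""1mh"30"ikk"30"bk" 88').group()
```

The match spans [1:6] → '"z0n"'.

'"z0n"'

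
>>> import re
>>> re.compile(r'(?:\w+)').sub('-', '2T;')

This matches one or more of a word character (non-capturing group).
Matches: at [0:2] → '2T'.
Every occurrence is swapped for '-'.

'-;'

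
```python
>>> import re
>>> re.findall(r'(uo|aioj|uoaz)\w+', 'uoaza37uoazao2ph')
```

['uo']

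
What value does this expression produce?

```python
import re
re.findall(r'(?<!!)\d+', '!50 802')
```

The negative lookahead/lookbehind blocks any match where the forbidden context is present.
Scanning left to right: at [2:3] → '0'; at [4:7] → '802'.
`findall` yields the raw match text (2 of them) because the pattern has no groups.

['0', '802']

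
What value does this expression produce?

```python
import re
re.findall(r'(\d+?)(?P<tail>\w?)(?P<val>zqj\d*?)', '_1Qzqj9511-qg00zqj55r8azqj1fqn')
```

[('1', 'Q', 'zqj'), ('0', '0', 'zqj'), ('8', 'a', 'zqj')]

This matches one or more of a digit (lazy) (captured); then optionally a word character (captured as 'tail'); then the literal 'zqj', then zero or more of a digit (lazy) (captured as 'val').
Matches: at [1:6] match '1Qzqj', groups = ('1', 'Q', 'zqj'); at [13:18] match '00zqj', groups = ('0', '0', 'zqj'); at [21:26] match '8azqj', groups = ('8', 'a', 'zqj').
Multiple groups make `findall` return tuples — one 3-tuple for each match.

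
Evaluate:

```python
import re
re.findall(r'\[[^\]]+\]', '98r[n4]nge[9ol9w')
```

Walking the string: at [3:7] → '[n4]'.
No capturing groups, so `findall` returns the 1 full match string.

['[n4]']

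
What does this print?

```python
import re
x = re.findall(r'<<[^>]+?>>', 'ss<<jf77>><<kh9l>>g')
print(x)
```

['<<jf77>>', '<<kh9l>>']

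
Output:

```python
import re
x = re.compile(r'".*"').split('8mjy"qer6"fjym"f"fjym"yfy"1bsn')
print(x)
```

['8mjy', '1bsn']

The string is cut at each match, leaving 2 pieces.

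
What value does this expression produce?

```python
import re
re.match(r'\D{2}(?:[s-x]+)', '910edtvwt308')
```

None

`re.match` only tries the pattern at the start of the string.
Here the pattern fails at index 0, so the call returns None.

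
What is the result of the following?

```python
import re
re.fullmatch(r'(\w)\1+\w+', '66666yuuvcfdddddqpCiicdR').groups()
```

('6',)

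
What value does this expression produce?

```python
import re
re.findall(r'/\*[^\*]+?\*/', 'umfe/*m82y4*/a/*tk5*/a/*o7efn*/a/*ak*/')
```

['/*m82y4*/', '/*tk5*/', '/*o7efn*/', '/*ak*/']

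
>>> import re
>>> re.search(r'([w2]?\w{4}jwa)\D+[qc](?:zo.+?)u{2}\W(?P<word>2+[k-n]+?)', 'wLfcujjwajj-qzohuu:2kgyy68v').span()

The pattern matches optionally one of [w2], then exactly 4 of a word character, then the literal 'jwa' (captured); then one or more of a non-digit, then one of [qc]; then the literal 'zo', then one or more of any character (lazy) (non-capturing group); then exactly 2 of the literal 'u', then a non-word character; then one or more of the literal '2', then one or more of a character in [k-n] (lazy) (captured as 'word').
`re.search` tries every starting position until one works.
The match spans [2:21] → 'fcujjwajj-qzohuu:2k'.
Captured: group 1 = 'fcujjwa', group 2 = '2k'.

(2, 21)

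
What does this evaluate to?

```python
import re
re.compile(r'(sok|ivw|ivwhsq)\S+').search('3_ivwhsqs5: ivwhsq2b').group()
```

Unlike `match`, `search` isn't anchored — it looks for the pattern anywhere in the string.
The match spans [2:11] → 'ivwhsqs5:'.
Captured: group 1 = 'ivw'.

'ivwhsqs5:'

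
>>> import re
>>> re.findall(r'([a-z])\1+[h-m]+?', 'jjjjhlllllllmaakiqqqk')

['j', 'l', 'a', 'q']

After group 1 captures some text, `\1` only succeeds where that same text appears again.
Scanning left to right: at [0:5] match 'jjjjh', group 1 = 'j'; at [5:13] match 'lllllllm', group 1 = 'l'; at [13:16] match 'aak', group 1 = 'a'; at [17:21] match 'qqqk', group 1 = 'q'.
One capturing group, so `findall` returns just the captured substring from each match — 4 in all.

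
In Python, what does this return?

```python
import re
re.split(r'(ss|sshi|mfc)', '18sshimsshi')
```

['18', 'ss', 'him', 'ss', 'hi']

`|` is ordered: at each position the engine commits to the first alternative that works.
Matches to split on: at [2:4] → 'ss'; at [7:9] → 'ss'.
`re.split` interleaves the captured-group text with the surrounding fragments.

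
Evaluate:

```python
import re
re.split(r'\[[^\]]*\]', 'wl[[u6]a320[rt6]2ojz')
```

Matches to split on: at [2:7] → '[[u6]'; at [11:16] → '[rt6]'.
Splitting on the pattern gives 3 pieces.

['wl', 'a320', '2ojz']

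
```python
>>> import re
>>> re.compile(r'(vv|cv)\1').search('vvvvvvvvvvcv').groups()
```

('vv',)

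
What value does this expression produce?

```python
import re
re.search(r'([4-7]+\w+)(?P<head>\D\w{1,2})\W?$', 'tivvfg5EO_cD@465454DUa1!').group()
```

'465454DUa1!'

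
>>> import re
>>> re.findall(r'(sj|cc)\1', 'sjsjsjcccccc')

['sj', 'cc']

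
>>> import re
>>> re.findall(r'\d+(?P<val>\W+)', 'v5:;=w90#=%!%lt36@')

[':;=', '#=%!%', '@']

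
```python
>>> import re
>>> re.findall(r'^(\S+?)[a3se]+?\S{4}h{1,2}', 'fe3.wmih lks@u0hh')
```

['f']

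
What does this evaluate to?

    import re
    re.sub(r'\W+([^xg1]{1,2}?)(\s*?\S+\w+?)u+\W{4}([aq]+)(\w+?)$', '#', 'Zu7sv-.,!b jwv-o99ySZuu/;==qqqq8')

'Zu7sv#'

`sub` substitutes '#' at each match site.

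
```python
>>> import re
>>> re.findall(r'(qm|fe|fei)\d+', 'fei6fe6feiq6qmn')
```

With a single group, `findall` returns only what that group captured — 2 items.

['fei', 'fe']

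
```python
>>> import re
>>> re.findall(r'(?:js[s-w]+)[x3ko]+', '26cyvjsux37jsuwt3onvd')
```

['jsux3', 'jsuwt3o']

No capturing groups, so `findall` returns the 2 full match strings.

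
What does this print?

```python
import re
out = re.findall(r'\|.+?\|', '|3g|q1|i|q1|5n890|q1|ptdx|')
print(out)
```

['|3g|', '|i|', '|5n890|', '|ptdx|']

Matches: at [0:4] → '|3g|'; at [6:9] → '|i|'; at [11:18] → '|5n890|'; at [20:26] → '|ptdx|'.
No capturing groups, so `findall` returns the 4 full match strings.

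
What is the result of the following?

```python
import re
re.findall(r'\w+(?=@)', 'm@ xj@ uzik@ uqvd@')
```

['m', 'xj', 'uzik', 'uqvd']

Because the assertion is zero-width, the text it checks is not consumed and won't appear in the result.
No capturing groups, so `findall` returns the 4 full match strings.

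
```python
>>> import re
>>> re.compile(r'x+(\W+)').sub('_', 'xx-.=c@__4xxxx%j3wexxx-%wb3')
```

'_c@__4_j3we_wb3'

This matches one or more of a literal 'x'; then one or more of a non-word character (captured).
Every occurrence is swapped for '_'.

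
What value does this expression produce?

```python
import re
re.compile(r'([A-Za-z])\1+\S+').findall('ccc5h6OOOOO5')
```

['c']

A backreference is literal: `\1` must see the identical characters the first group matched.
With a single group, `findall` returns only what that group captured — 1 item.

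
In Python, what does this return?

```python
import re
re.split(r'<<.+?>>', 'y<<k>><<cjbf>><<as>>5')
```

['y', '', '', '5']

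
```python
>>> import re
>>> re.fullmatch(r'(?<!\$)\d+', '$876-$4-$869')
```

A negative assertion filters positions out without eating any characters.
`fullmatch` succeeds only if the pattern covers the string from start to end.
Here there's no way to consume every character, so the call returns None.

None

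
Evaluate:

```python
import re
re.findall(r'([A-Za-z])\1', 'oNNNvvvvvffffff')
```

['N', 'v', 'v', 'f', 'f', 'f']

The backreference `\1` re-matches whatever the first group consumed, character for character.
One capturing group, so `findall` returns just the captured substring from each match — 6 in all.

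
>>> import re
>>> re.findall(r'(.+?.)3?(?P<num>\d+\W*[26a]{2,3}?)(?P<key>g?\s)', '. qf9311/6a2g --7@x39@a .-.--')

[('. qf', '9311/6a2', 'g ')]

The pattern matches one or more of any character (lazy), then any character (captured); then optionally a literal '3'; then one or more of a digit, then zero or more of a non-word character, then 2 to 3 of one of [26a] (lazy) (captured as 'num'); then optionally the literal 'g', then whitespace (captured as 'key').
Scanning left to right: at [0:14] match '. qf9311/6a2g ', groups = ('. qf', '9311/6a2', 'g ').
Multiple groups make `findall` return tuples — one 3-tuple for the one match.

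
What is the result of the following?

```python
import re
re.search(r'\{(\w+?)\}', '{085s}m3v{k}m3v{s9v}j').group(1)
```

'085s'

The match spans [0:6] → '{085s}'.
Captured: group 1 = '085s'.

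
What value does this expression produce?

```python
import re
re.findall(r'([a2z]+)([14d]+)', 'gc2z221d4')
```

[('2z22', '1d4')]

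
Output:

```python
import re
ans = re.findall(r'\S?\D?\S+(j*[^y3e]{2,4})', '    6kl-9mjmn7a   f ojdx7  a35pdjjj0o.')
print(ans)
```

The pattern matches optionally a non-whitespace character; then optionally a non-digit, then one or more of a non-whitespace character; then zero or more of a literal 'j', then 2 to 4 of any character except [y3e] (captured).
Matches: at [3:19] match ' 6kl-9mjmn7a   f', group 1 = '   f'; at [19:28] match ' ojdx7  a', group 1 = '  a'; at [28:38] match '35pdjjj0o.', group 1 = 'o.'.
With a single group, `findall` returns only what that group captured — 3 items.

['   f', '  a', 'o.']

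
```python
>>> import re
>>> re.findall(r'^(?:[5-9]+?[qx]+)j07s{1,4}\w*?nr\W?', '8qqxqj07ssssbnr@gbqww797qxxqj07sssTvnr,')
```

['8qqxqj07ssssbnr@']

No capturing groups, so `findall` returns the 1 full match string.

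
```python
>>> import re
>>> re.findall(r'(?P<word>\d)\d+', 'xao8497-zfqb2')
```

['8']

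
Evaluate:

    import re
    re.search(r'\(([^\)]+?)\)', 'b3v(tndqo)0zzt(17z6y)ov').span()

The match spans [3:10] → '(tndqo)'.

(3, 10)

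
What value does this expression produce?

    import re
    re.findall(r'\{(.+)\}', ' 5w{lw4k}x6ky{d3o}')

['lw4k}x6ky{d3o']

Because there's exactly one group, `findall` drops the full match and keeps group 1 from the one hit.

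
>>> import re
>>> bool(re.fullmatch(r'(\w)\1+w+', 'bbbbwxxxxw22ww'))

False

A backreference is literal: `\1` must see the identical characters the first group matched.
`re.fullmatch` requires the pattern to consume the entire string.
Here the pattern can't cover the whole string, so the call returns None, and `bool(None)` is False.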